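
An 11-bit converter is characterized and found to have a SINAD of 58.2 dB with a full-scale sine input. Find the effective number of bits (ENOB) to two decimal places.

9.38 bits

ENOB = (SINAD − 1.76) / 6.02 = (58.2 − 1.76)/6.02 = 9.375.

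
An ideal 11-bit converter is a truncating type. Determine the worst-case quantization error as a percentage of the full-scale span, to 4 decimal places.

0.0488 %

Truncating → worst-case error = 1 LSB = V_FS/2^11, so 100/2048 = 0.0488281 % of full scale.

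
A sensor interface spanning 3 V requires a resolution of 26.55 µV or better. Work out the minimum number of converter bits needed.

17 bits

Number of steps required ≥ 3 V / 26.55 µV = 112994.35.
Need 2^N ≥ 112994.35; 2^16 = 65536, 2^17 = 131072.
Minimum N = 17.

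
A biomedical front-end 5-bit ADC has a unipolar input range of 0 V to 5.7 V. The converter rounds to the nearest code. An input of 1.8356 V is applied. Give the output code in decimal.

LSB = 5.7 V / 32 = 178.125 mV.
(V_in − V_low)/LSB = (1.8356 − 0) / 0.178125 = 10.305.
So the output code is 10.

code 10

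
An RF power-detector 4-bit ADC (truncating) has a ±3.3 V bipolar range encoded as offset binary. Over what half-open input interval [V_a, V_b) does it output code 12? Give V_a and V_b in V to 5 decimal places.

[1.65000 V, 2.06250 V)

LSB = 6.6/2^4 = 412.500 mV.
V_a = V_low + 12·LSB = 1.65 V; V_b = V_low + 13·LSB = 2.0625 V.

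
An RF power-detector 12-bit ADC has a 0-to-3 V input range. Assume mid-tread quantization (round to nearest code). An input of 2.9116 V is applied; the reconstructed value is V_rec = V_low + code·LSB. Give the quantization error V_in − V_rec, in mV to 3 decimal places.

LSB = 3/2^12 = 0.732 mV.
Scaled input = 3975.3045 LSBs, so code = 3975.
Reconstructed: 2.911377 V.
Difference: 0.000223047 V → 0.223 mV.

0.223 mV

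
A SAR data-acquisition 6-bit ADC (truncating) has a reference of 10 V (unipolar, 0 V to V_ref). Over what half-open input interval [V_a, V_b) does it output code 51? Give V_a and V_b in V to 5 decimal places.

LSB = 10/2^6 = 156.250 mV.
V_a = V_low + 51·LSB = 7.96875 V; V_b = V_low + 52·LSB = 8.125 V.

[7.96875 V, 8.12500 V)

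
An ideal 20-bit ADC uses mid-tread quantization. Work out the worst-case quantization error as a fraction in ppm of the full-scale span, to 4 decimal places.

Rounding → worst-case error = ½ LSB = V_FS/2^21, so 1e+06/2097152 = 0.476837 ppm of full scale.

0.4768 ppm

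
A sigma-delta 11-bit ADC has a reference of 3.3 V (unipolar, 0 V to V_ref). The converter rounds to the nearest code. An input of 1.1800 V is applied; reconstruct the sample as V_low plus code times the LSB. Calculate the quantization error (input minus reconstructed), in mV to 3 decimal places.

Step size: 3.3 V ÷ 2^11 = 1.611 mV.
(V_in − V_low)/LSB = (1.1800 − 0)/0.00161133 = 732.3152 → code 732 (round).
V_rec = 0 + 732·0.00161133 = 1.1794922 V.
Difference: 0.000507813 V → 0.508 mV.

0.508 mV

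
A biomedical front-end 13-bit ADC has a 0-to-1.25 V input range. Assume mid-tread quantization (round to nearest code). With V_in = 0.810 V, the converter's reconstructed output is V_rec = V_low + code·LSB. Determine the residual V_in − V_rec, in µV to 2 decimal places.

LSB = 1.25/2^13 = 152.59 µV.
Scaled input = 5308.4160 LSBs, so code = 5308.
Code 5308 maps back to 0 + 5308×0.000152588 V = 0.80993652 V.
V_in − V_rec = 6.34766e-05 V = 63.48 µV.

63.48 µV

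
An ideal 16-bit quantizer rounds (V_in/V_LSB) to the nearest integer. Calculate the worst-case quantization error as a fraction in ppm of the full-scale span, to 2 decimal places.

7.63 ppm

Rounding → worst-case error = ½ LSB = V_FS/2^17, so 1e+06/131072 = 7.62939 ppm of full scale.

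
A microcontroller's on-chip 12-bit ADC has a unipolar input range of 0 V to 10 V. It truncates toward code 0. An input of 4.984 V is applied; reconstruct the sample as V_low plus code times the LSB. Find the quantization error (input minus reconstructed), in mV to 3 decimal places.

1.090 mV

Step size: 10 V ÷ 2^12 = 2.441 mV.
(V_in − V_low)/LSB = (4.984 − 0)/0.00244141 = 2041.4464 → code 2041 (floor).
Reconstructed: 4.9829102 V.
Difference: 0.00108984 V → 1.090 mV.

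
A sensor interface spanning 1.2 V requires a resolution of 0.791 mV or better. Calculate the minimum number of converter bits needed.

11 bits

Number of steps required ≥ 1.2 V / 0.791 mV = 1517.07.
Need 2^N ≥ 1517.07; 2^10 = 1024, 2^11 = 2048.
Minimum N = 11.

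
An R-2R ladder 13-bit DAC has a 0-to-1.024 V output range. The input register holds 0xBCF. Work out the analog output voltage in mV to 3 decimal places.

377.875 mV

LSB = 1.024 V / 2^13 = 125.00 µV.
Code 0xBCF = 3023 decimal.
V_out = 0 + 3023 × 0.000125 V = 0.377875 V.
= 377.875 mV.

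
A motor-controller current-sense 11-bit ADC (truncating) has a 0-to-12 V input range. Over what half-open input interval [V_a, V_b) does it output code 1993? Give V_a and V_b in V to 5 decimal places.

[11.67773 V, 11.68359 V)

LSB = 12/2^11 = 5.859 mV.
V_a = V_low + 1993·LSB = 11.6777 V; V_b = V_low + 1994·LSB = 11.6836 V.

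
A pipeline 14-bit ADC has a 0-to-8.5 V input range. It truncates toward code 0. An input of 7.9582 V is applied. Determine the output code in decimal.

With 16384 levels over 8.5 V, one step is 0.519 mV.
Input sits at 15339.665 steps above V_low.
So the output code is 15339.

code 15339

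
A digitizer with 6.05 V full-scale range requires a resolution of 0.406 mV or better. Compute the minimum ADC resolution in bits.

14 bits

Number of steps required ≥ 6.05 V / 0.406 mV = 14901.48.
Need 2^N ≥ 14901.48; 2^13 = 8192, 2^14 = 16384.
Minimum N = 14.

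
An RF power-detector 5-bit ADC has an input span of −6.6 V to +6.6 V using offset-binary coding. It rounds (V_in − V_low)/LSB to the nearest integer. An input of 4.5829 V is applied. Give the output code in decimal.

code 27

LSB = 13.2 V / 32 = 412.500 mV.
(V_in − V_low)/LSB = (4.5829 − (−6.6)) / 0.4125 = 27.110.
Round → code 27.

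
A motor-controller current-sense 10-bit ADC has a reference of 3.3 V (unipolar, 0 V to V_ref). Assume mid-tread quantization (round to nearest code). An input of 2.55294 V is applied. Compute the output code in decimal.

With 1024 levels over 3.3 V, one step is 3.223 mV.
Input sits at 792.185 steps above V_low.
round(792.185) = 792.

code 792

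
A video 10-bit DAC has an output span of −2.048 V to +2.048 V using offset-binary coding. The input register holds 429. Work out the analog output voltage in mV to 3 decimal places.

LSB = 4.096 V / 2^10 = 4.000 mV.
V_out = (−2.048) + 429 × 0.004 V = -0.332 V.
= -332.000 mV.

-332.000 mV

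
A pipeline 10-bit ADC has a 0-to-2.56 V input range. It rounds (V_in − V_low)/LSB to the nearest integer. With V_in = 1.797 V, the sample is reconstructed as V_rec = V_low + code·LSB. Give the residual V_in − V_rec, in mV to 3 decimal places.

-0.500 mV

One LSB is 2.56 V / 1024 = 2.500 mV.
Scaled input = 718.8000 LSBs, so code = 719.
Code 719 maps back to 0 + 719×0.0025 V = 1.7975 V.
Difference: -0.0005 V → -0.500 mV.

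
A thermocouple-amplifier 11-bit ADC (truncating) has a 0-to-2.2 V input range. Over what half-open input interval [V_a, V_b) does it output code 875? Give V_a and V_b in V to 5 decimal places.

[0.93994 V, 0.94102 V)

LSB = 2.2/2^11 = 1.074 mV.
V_a = V_low + 875·LSB = 0.939941 V; V_b = V_low + 876·LSB = 0.941016 V.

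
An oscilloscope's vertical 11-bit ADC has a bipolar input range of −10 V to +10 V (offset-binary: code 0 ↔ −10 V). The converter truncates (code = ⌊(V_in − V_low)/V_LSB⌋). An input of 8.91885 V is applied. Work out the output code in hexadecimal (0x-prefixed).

code 0x791 (decimal 1937)

With 2048 levels over 20 V, one step is 9.766 mV.
Input sits at 1937.290 steps above V_low.
Floor → code 1937.
In hexadecimal (0x-prefixed): 0x791.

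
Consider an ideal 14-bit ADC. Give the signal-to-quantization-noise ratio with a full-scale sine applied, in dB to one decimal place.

86.0 dB

SNR ≈ 6.02·N + 1.76 dB = 6.02·14 + 1.76 = 86.04 dB.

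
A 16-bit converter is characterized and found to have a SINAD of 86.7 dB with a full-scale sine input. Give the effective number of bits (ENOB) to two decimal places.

14.11 bits

ENOB = (SINAD − 1.76) / 6.02 = (86.7 − 1.76)/6.02 = 14.110.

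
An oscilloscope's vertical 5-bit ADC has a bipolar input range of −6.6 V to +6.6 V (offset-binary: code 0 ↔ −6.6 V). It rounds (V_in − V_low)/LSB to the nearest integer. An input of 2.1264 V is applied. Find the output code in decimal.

code 21

Full-scale span = 13.2 V; LSB = 13.2/2^5 = 412.500 mV.
(V_in − V_low)/LSB = (2.1264 − (−6.6)) / 0.4125 = 21.155.
So the output code is 21.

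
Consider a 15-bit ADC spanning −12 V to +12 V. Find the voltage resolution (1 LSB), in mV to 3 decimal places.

0.732 mV

Full-scale span = 24 V.
LSB = 24 / 2^15 = 24 / 32768 = 0.000732422 V = 0.732 mV.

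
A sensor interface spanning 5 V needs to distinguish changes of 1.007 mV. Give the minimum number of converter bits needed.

Number of steps required ≥ 5 V / 1.007 mV = 4965.24.
Need 2^N ≥ 4965.24; 2^12 = 4096, 2^13 = 8192.
Minimum N = 13.

13 bits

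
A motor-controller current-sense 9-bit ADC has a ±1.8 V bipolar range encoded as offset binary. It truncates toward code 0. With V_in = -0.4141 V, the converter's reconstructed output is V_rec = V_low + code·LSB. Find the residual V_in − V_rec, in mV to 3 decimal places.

LSB = 3.6/2^9 = 7.031 mV.
Scaled input = 197.1058 LSBs, so code = 197.
Reconstructed: -0.41484375 V.
V_in − V_rec = 0.00074375 V = 0.744 mV.

0.744 mV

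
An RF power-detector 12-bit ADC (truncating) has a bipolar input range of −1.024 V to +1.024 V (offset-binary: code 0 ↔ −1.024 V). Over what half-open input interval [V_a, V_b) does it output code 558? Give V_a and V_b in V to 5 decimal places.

[-0.74500 V, -0.74450 V)

LSB = 2.048/2^12 = 0.500 mV.
V_a = V_low + 558·LSB = -0.745 V; V_b = V_low + 559·LSB = -0.7445 V.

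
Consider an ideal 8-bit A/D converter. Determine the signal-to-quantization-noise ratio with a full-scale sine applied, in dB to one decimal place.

49.9 dB

SNR ≈ 6.02·N + 1.76 dB = 6.02·8 + 1.76 = 49.92 dB.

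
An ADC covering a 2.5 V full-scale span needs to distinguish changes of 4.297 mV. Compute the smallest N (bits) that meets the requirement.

10 bits

Number of steps required ≥ 2.5 V / 4.297 mV = 581.80.
Need 2^N ≥ 581.80; 2^9 = 512, 2^10 = 1024.
Minimum N = 10.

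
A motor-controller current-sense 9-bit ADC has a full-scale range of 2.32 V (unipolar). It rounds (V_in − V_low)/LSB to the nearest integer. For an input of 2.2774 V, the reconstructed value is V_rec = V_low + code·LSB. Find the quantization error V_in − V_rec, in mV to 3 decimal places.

-1.819 mV

LSB = 2.32/2^9 = 4.531 mV.
(2.2774 − 0)/0.00453125 = 502.5986; round gives code 503.
V_rec = 0 + 503·0.00453125 = 2.2792188 V.
Error = 2.2774 − 2.2792188 = -0.00181875 V = -1.819 mV.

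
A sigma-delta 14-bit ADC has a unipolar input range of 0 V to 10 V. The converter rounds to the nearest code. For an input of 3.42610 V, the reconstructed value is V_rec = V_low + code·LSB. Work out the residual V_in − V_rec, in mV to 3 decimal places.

0.197 mV

One LSB is 10 V / 16384 = 0.610 mV.
(3.42610 − 0)/0.000610352 = 5613.3222; round gives code 5613.
Code 5613 maps back to 0 + 5613×0.000610352 V = 3.4259033 V.
Difference: 0.00019668 V → 0.197 mV.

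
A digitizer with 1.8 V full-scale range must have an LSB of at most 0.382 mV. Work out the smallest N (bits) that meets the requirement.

Number of steps required ≥ 1.8 V / 0.382 mV = 4712.04.
Need 2^N ≥ 4712.04; 2^12 = 4096, 2^13 = 8192.
Minimum N = 13.

13 bits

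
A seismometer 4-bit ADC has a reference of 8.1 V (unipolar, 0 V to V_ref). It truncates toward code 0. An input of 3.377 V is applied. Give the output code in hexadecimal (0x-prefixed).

Full-scale span = 8.1 V; LSB = 8.1/2^4 = 0.5062 V.
Input sits at 6.671 steps above V_low.
Floor → code 6.
In hexadecimal (0x-prefixed): 0x6.

code 0x6 (decimal 6)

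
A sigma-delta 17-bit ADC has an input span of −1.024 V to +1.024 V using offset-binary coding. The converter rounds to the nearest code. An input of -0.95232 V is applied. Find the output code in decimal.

LSB = 2.048 V / 131072 = 15.62 µV.
(-0.95232 − (−1.024)) / 1.5625e-05 = 4587.520 LSBs.
So the output code is 4588.

code 4588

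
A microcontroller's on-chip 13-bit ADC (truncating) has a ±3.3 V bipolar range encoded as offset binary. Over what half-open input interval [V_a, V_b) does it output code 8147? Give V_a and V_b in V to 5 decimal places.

LSB = 6.6/2^13 = 0.806 mV.
V_a = V_low + 8147·LSB = 3.26375 V; V_b = V_low + 8148·LSB = 3.26455 V.

[3.26375 V, 3.26455 V)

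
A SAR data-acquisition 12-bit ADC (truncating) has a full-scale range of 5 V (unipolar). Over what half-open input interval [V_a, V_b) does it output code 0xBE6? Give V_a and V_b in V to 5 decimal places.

LSB = 5/2^12 = 1.221 mV.
Code 0xBE6 = 3046 decimal.
V_a = V_low + 3046·LSB = 3.71826 V; V_b = V_low + 3047·LSB = 3.71948 V.

[3.71826 V, 3.71948 V)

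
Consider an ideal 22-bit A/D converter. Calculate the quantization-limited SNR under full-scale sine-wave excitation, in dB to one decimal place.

134.2 dB

SNR ≈ 6.02·N + 1.76 dB = 6.02·22 + 1.76 = 134.20 dB.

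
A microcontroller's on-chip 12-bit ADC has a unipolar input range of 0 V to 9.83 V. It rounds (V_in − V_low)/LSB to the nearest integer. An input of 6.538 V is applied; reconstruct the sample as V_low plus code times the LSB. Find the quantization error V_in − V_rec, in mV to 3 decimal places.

0.666 mV

One LSB is 9.83 V / 4096 = 2.400 mV.
(6.538 − 0)/0.0023999 = 2724.2775; round gives code 2724.
V_rec = 0 + 2724·0.0023999 = 6.537334 V.
V_in − V_rec = 0.000666016 V = 0.666 mV.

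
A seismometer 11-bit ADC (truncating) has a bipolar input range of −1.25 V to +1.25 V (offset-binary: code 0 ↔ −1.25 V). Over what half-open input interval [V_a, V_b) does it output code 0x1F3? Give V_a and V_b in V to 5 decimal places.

[-0.64087 V, -0.63965 V)

LSB = 2.5/2^11 = 1.221 mV.
Code 0x1F3 = 499 decimal.
V_a = V_low + 499·LSB = -0.640869 V; V_b = V_low + 500·LSB = -0.639648 V.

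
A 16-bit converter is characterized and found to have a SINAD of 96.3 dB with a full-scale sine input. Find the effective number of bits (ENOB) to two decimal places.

15.70 bits

ENOB = (SINAD − 1.76) / 6.02 = (96.3 − 1.76)/6.02 = 15.704.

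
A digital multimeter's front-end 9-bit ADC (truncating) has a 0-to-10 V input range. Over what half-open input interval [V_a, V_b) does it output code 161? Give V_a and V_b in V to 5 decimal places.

LSB = 10/2^9 = 19.531 mV.
V_a = V_low + 161·LSB = 3.14453 V; V_b = V_low + 162·LSB = 3.16406 V.

[3.14453 V, 3.16406 V)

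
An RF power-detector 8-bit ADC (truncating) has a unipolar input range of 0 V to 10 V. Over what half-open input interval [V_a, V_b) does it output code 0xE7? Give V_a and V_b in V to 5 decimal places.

[9.02344 V, 9.06250 V)

LSB = 10/2^8 = 39.062 mV.
Code 0xE7 = 231 decimal.
V_a = V_low + 231·LSB = 9.02344 V; V_b = V_low + 232·LSB = 9.0625 V.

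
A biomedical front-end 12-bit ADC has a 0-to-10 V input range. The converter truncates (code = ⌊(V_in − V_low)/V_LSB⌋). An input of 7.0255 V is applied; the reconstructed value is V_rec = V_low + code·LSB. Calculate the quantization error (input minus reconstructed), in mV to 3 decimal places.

1.574 mV

Step size: 10 V ÷ 2^12 = 2.441 mV.
(7.0255 − 0)/0.00244141 = 2877.6448; ⌊·⌋ gives code 2877.
Code 2877 maps back to 0 + 2877×0.00244141 V = 7.0239258 V.
V_in − V_rec = 0.00157422 V = 1.574 mV.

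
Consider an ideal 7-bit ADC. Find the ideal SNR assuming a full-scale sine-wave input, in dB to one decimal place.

SNR ≈ 6.02·N + 1.76 dB = 6.02·7 + 1.76 = 43.90 dB.

43.9 dB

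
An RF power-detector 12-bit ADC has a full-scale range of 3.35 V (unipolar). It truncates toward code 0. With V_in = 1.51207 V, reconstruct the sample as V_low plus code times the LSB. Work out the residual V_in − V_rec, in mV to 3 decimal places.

0.644 mV

Step size: 3.35 V ÷ 2^12 = 0.818 mV.
(V_in − V_low)/LSB = (1.51207 − 0)/0.000817871 = 1848.7877 → code 1848 (floor).
Code 1848 maps back to 0 + 1848×0.000817871 V = 1.5114258 V.
V_in − V_rec = 0.000644219 V = 0.644 mV.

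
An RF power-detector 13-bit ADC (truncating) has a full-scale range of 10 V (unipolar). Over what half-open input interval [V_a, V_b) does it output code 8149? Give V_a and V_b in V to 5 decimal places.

LSB = 10/2^13 = 1.221 mV.
V_a = V_low + 8149·LSB = 9.94751 V; V_b = V_low + 8150·LSB = 9.94873 V.

[9.94751 V, 9.94873 V)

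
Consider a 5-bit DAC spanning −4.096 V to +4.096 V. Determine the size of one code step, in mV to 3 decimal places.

256.000 mV

Full-scale span = 8.192 V.
LSB = 8.192 / 2^5 = 8.192 / 32 = 0.256 V = 256.000 mV.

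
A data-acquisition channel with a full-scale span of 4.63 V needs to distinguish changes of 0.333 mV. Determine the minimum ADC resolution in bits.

Number of steps required ≥ 4.63 V / 0.333 mV = 13903.90.
Need 2^N ≥ 13903.90; 2^13 = 8192, 2^14 = 16384.
Minimum N = 14.

14 bits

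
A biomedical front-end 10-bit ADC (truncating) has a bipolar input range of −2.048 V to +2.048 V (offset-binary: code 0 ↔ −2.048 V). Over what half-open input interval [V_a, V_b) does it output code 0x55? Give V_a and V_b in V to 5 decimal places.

[-1.70800 V, -1.70400 V)

LSB = 4.096/2^10 = 4.000 mV.
Code 0x55 = 85 decimal.
V_a = V_low + 85·LSB = -1.708 V; V_b = V_low + 86·LSB = -1.704 V.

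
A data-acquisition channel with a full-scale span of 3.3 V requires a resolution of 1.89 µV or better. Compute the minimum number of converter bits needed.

Number of steps required ≥ 3.3 V / 1.89 µV = 1746031.75.
Need 2^N ≥ 1746031.75; 2^20 = 1048576, 2^21 = 2097152.
Minimum N = 21.

21 bits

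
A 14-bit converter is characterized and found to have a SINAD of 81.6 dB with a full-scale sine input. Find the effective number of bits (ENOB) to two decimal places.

ENOB = (SINAD − 1.76) / 6.02 = (81.6 − 1.76)/6.02 = 13.262.

13.26 bits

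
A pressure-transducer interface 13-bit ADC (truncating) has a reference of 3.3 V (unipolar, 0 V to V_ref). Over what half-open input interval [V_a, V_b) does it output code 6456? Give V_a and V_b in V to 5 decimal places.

[2.60068 V, 2.60109 V)

LSB = 3.3/2^13 = 402.83 µV.
V_a = V_low + 6456·LSB = 2.60068 V; V_b = V_low + 6457·LSB = 2.60109 V.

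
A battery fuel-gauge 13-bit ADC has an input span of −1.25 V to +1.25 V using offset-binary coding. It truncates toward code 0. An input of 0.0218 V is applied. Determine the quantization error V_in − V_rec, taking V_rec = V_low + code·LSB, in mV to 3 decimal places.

LSB = 2.5/2^13 = 305.18 µV.
(V_in − V_low)/LSB = (0.0218 − (−1.25))/0.000305176 = 4167.4342 → code 4167 (floor).
Code 4167 maps back to (−1.25) + 4167×0.000305176 V = 0.02166748 V.
V_in − V_rec = 0.00013252 V = 0.133 mV.

0.133 mV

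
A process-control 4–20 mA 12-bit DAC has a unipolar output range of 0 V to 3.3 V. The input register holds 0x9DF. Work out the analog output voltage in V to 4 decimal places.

2.0359 V

LSB = 3.3 V / 2^12 = 0.806 mV.
Code 0x9DF = 2527 decimal.
V_out = 0 + 2527 × 0.000805664 V = 2.03591 V.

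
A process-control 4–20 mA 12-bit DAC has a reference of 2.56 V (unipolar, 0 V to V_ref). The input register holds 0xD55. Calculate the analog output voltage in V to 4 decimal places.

LSB = 2.56 V / 2^12 = 0.625 mV.
Code 0xD55 = 3413 decimal.
V_out = 0 + 3413 × 0.000625 V = 2.13313 V.

2.1331 V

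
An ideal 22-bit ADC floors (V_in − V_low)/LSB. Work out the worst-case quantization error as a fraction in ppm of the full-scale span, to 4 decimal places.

Truncating → worst-case error = 1 LSB = V_FS/2^22, so 1e+06/4194304 = 0.238419 ppm of full scale.

0.2384 ppm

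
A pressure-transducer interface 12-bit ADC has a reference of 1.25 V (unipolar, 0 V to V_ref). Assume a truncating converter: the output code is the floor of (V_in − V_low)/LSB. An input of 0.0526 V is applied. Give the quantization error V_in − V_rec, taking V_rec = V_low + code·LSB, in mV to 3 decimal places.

One LSB is 1.25 V / 4096 = 305.18 µV.
(V_in − V_low)/LSB = (0.0526 − 0)/0.000305176 = 172.3597 → code 172 (floor).
V_rec = 0 + 172·0.000305176 = 0.052490234 V.
V_in − V_rec = 0.000109766 V = 0.110 mV.

0.110 mV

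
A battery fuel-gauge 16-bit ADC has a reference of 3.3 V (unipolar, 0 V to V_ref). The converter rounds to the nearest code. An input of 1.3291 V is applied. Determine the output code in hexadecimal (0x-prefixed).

code 0x671B (decimal 26395)

With 65536 levels over 3.3 V, one step is 50.35 µV.
(V_in − V_low)/LSB = (1.3291 − 0) / 5.0354e-05 = 26395.120.
round(26395.120) = 26395.
In hexadecimal (0x-prefixed): 0x671B.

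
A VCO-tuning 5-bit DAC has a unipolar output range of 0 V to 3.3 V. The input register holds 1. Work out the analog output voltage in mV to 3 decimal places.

LSB = 3.3 V / 2^5 = 103.125 mV.
V_out = 0 + 1 × 0.103125 V = 0.103125 V.
= 103.125 mV.

103.125 mV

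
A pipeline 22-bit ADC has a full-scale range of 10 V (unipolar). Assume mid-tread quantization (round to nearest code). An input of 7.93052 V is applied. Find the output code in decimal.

code 3326301

With 4194304 levels over 10 V, one step is 2.38 µV.
Input sits at 3326301.176 steps above V_low.
round(3326301.176) = 3326301.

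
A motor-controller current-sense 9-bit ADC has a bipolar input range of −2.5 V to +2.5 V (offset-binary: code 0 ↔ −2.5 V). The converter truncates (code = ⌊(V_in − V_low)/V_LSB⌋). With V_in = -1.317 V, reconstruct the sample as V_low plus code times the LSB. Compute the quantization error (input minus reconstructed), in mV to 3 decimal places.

One LSB is 5 V / 512 = 9.766 mV.
Scaled input = 121.1392 LSBs, so code = 121.
V_rec = (−2.5) + 121·0.00976562 = -1.3183594 V.
V_in − V_rec = 0.00135937 V = 1.359 mV.

1.359 mV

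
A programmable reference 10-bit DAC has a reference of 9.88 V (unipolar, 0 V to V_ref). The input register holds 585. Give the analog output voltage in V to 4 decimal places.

LSB = 9.88 V / 2^10 = 9.648 mV.
V_out = 0 + 585 × 0.00964844 V = 5.64434 V.

5.6443 V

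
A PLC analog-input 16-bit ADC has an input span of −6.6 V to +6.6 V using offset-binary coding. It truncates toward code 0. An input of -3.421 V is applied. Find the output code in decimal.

code 15783

LSB = 13.2 V / 65536 = 201.42 µV.
(V_in − V_low)/LSB = (-3.421 − (−6.6)) / 0.000201416 = 15783.253.
So the output code is 15783.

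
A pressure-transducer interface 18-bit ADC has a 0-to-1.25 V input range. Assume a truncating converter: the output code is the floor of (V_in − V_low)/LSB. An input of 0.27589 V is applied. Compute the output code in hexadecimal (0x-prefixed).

LSB = 1.25 V / 262144 = 4.77 µV.
(0.27589 − 0) / 4.76837e-06 = 57858.327 LSBs.
⌊·⌋(57858.327) = 57858.
In hexadecimal (0x-prefixed): 0xE202.

code 0xE202 (decimal 57858)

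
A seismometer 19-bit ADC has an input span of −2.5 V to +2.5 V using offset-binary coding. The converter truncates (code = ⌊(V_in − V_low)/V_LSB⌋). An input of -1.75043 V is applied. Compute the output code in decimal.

LSB = 5 V / 524288 = 9.54 µV.
Input sits at 78598.111 steps above V_low.
Floor → code 78598.

code 78598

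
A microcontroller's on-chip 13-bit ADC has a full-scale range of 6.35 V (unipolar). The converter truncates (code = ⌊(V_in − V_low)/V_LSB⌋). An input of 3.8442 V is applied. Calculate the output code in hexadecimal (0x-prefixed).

With 8192 levels over 6.35 V, one step is 0.775 mV.
Input sits at 4959.321 steps above V_low.
So the output code is 4959.
In hexadecimal (0x-prefixed): 0x135F.

code 0x135F (decimal 4959)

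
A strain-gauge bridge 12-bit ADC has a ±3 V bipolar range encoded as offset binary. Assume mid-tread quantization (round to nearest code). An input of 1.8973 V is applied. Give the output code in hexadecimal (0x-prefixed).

code 0xD0F (decimal 3343)

LSB = 6 V / 4096 = 1.465 mV.
Input sits at 3343.223 steps above V_low.
round(3343.223) = 3343.
In hexadecimal (0x-prefixed): 0xD0F.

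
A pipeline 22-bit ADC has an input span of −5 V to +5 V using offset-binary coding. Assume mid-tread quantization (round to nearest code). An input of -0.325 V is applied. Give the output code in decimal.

code 1960837

With 4194304 levels over 10 V, one step is 2.38 µV.
(-0.325 − (−5)) / 2.38419e-06 = 1960837.120 LSBs.
Round → code 1960837.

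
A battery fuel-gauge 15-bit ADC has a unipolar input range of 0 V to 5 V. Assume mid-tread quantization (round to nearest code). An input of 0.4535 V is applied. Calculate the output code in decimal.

code 2972

With 32768 levels over 5 V, one step is 152.59 µV.
(V_in − V_low)/LSB = (0.4535 − 0) / 0.000152588 = 2972.058.
round(2972.058) = 2972.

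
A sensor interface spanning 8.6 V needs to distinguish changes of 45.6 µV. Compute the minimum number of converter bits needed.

Number of steps required ≥ 8.6 V / 45.6 µV = 188596.49.
Need 2^N ≥ 188596.49; 2^17 = 131072, 2^18 = 262144.
Minimum N = 18.

18 bits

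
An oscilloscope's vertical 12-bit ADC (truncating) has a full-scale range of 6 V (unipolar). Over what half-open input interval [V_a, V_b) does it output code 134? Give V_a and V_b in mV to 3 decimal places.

[196.289 mV, 197.754 mV)

LSB = 6/2^12 = 1.465 mV.
V_a = V_low + 134·LSB = 0.196289 V; V_b = V_low + 135·LSB = 0.197754 V.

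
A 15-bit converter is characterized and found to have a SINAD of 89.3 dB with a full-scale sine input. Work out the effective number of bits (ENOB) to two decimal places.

ENOB = (SINAD − 1.76) / 6.02 = (89.3 − 1.76)/6.02 = 14.542.

14.54 bits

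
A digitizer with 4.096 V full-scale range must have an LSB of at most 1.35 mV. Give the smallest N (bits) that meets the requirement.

12 bits

Number of steps required ≥ 4.096 V / 1.35 mV = 3034.07.
Need 2^N ≥ 3034.07; 2^11 = 2048, 2^12 = 4096.
Minimum N = 12.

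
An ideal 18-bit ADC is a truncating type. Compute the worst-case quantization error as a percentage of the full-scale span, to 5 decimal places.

Truncating → worst-case error = 1 LSB = V_FS/2^18, so 100/262144 = 0.00038147 % of full scale.

0.00038 %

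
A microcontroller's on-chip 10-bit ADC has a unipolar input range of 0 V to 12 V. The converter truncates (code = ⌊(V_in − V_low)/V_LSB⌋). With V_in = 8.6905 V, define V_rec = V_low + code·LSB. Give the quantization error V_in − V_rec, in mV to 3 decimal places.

One LSB is 12 V / 1024 = 11.719 mV.
Scaled input = 741.5893 LSBs, so code = 741.
Code 741 maps back to 0 + 741×0.0117188 V = 8.6835938 V.
Error = 8.6905 − 8.6835938 = 0.00690625 V = 6.906 mV.

6.906 mV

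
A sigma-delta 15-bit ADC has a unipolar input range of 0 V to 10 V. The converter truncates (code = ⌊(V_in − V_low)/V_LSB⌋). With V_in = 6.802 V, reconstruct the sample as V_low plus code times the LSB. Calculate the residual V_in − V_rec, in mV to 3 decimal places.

0.242 mV

LSB = 10/2^15 = 305.18 µV.
(V_in − V_low)/LSB = (6.802 − 0)/0.000305176 = 22288.7936 → code 22288 (floor).
Reconstructed: 6.8017578 V.
Error = 6.802 − 6.8017578 = 0.000242187 V = 0.242 mV.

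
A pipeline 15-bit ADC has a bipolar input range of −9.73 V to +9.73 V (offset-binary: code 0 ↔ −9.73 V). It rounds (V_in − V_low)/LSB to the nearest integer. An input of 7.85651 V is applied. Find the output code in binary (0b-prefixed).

LSB = 19.46 V / 32768 = 0.594 mV.
Input sits at 29613.297 steps above V_low.
Round → code 29613.
In binary (0b-prefixed): 0b111001110101101.

code 0b111001110101101 (decimal 29613)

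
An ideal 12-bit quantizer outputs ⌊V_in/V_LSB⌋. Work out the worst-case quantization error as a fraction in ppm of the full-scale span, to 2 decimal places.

244.14 ppm

Truncating → worst-case error = 1 LSB = V_FS/2^12, so 1e+06/4096 = 244.141 ppm of full scale.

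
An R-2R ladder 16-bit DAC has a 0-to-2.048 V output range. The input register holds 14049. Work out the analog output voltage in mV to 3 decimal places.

LSB = 2.048 V / 2^16 = 31.25 µV.
V_out = 0 + 14049 × 3.125e-05 V = 0.439031 V.
= 439.031 mV.

439.031 mV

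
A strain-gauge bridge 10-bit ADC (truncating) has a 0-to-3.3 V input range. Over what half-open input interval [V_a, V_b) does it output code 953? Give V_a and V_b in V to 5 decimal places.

[3.07119 V, 3.07441 V)

LSB = 3.3/2^10 = 3.223 mV.
V_a = V_low + 953·LSB = 3.07119 V; V_b = V_low + 954·LSB = 3.07441 V.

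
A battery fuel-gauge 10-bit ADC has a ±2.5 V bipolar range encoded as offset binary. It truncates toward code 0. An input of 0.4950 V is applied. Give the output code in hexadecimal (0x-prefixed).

code 0x265 (decimal 613)

LSB = 5 V / 1024 = 4.883 mV.
(V_in − V_low)/LSB = (0.4950 − (−2.5)) / 0.00488281 = 613.376.
So the output code is 613.
In hexadecimal (0x-prefixed): 0x265.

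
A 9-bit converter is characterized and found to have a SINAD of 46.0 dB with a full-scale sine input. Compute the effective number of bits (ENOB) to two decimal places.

ENOB = (SINAD − 1.76) / 6.02 = (46.0 − 1.76)/6.02 = 7.349.

7.35 bits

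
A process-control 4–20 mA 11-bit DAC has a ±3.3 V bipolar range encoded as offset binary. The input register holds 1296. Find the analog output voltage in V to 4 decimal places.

0.8766 V

LSB = 6.6 V / 2^11 = 3.223 mV.
V_out = (−3.3) + 1296 × 0.00322266 V = 0.876563 V.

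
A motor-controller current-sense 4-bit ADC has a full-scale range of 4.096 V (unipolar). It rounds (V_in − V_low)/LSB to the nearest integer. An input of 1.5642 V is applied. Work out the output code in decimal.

code 6

Full-scale span = 4.096 V; LSB = 4.096/2^4 = 256.000 mV.
Input sits at 6.110 steps above V_low.
round(6.110) = 6.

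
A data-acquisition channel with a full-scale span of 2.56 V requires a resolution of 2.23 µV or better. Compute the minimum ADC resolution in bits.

Number of steps required ≥ 2.56 V / 2.23 µV = 1147982.06.
Need 2^N ≥ 1147982.06; 2^20 = 1048576, 2^21 = 2097152.
Minimum N = 21.

21 bits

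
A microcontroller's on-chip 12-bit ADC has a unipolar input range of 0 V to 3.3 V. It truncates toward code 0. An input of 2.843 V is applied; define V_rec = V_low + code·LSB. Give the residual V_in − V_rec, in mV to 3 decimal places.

0.617 mV

Step size: 3.3 V ÷ 2^12 = 0.806 mV.
Scaled input = 3528.7661 LSBs, so code = 3528.
V_rec = 0 + 3528·0.000805664 = 2.8423828 V.
V_in − V_rec = 0.000617188 V = 0.617 mV.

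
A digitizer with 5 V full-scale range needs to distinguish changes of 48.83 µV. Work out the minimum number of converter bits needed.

Number of steps required ≥ 5 V / 48.83 µV = 102396.07.
Need 2^N ≥ 102396.07; 2^16 = 65536, 2^17 = 131072.
Minimum N = 17.

17 bits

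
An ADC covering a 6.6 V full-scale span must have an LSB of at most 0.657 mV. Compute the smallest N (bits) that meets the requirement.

14 bits

Number of steps required ≥ 6.6 V / 0.657 mV = 10045.66.
Need 2^N ≥ 10045.66; 2^13 = 8192, 2^14 = 16384.
Minimum N = 14.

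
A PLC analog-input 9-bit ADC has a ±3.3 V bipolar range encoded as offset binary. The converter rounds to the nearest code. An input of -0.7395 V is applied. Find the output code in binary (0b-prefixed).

With 512 levels over 6.6 V, one step is 12.891 mV.
Input sits at 198.633 steps above V_low.
round(198.633) = 199.
In binary (0b-prefixed): 0b11000111.

code 0b11000111 (decimal 199)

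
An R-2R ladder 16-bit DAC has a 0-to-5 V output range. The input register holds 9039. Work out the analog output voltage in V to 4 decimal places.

0.6896 V

LSB = 5 V / 2^16 = 76.29 µV.
V_out = 0 + 9039 × 7.62939e-05 V = 0.689621 V.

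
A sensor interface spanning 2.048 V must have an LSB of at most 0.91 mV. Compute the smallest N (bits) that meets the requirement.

Number of steps required ≥ 2.048 V / 0.91 mV = 2250.55.
Need 2^N ≥ 2250.55; 2^11 = 2048, 2^12 = 4096.
Minimum N = 12.

12 bits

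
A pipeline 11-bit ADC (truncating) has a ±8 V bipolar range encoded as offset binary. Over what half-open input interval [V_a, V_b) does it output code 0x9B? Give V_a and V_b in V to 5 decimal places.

[-6.78906 V, -6.78125 V)

LSB = 16/2^11 = 7.812 mV.
Code 0x9B = 155 decimal.
V_a = V_low + 155·LSB = -6.78906 V; V_b = V_low + 156·LSB = -6.78125 V.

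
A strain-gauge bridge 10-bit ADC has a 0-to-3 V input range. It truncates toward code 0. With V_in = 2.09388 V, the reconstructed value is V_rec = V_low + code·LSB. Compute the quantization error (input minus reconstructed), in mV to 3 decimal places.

Step size: 3 V ÷ 2^10 = 2.930 mV.
Scaled input = 714.7110 LSBs, so code = 714.
Code 714 maps back to 0 + 714×0.00292969 V = 2.0917969 V.
V_in − V_rec = 0.00208312 V = 2.083 mV.

2.083 mV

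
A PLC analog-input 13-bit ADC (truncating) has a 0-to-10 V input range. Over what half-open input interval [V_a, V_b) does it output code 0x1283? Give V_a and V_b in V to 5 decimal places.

[5.78491 V, 5.78613 V)

LSB = 10/2^13 = 1.221 mV.
Code 0x1283 = 4739 decimal.
V_a = V_low + 4739·LSB = 5.78491 V; V_b = V_low + 4740·LSB = 5.78613 V.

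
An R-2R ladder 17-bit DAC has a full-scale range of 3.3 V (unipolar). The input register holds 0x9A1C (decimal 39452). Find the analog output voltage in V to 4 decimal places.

0.9933 V

LSB = 3.3 V / 2^17 = 25.18 µV.
Code 0x9A1C = 39452 decimal.
V_out = 0 + 39452 × 2.5177e-05 V = 0.993283 V.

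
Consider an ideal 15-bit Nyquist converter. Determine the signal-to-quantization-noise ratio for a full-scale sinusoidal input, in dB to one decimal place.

92.1 dB

SNR ≈ 6.02·N + 1.76 dB = 6.02·15 + 1.76 = 92.06 dB.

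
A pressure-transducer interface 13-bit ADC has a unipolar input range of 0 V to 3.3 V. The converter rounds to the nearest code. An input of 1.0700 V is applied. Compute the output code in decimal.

code 2656

Full-scale span = 3.3 V; LSB = 3.3/2^13 = 402.83 µV.
(1.0700 − 0) / 0.000402832 = 2656.194 LSBs.
round(2656.194) = 2656.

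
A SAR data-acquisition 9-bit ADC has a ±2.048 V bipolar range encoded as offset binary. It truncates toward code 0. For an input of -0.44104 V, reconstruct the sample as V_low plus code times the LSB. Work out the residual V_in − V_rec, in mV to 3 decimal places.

6.960 mV

LSB = 4.096/2^9 = 8.000 mV.
Scaled input = 200.8700 LSBs, so code = 200.
V_rec = (−2.048) + 200·0.008 = -0.448 V.
Error = -0.44104 − (−0.448) = 0.00696 V = 6.960 mV.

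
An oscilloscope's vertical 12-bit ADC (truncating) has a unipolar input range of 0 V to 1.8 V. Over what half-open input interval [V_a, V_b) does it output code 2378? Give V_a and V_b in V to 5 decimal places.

[1.04502 V, 1.04546 V)

LSB = 1.8/2^12 = 439.45 µV.
V_a = V_low + 2378·LSB = 1.04502 V; V_b = V_low + 2379·LSB = 1.04546 V.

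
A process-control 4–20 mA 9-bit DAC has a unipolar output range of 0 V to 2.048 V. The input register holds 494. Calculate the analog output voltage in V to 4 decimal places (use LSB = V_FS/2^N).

1.9760 V

LSB = 2.048 V / 2^9 = 4.000 mV.
V_out = 0 + 494 × 0.004 V = 1.976 V.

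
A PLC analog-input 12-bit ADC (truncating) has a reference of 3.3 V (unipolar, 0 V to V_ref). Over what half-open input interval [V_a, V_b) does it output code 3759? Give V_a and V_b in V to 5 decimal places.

LSB = 3.3/2^12 = 0.806 mV.
V_a = V_low + 3759·LSB = 3.02849 V; V_b = V_low + 3760·LSB = 3.0293 V.

[3.02849 V, 3.02930 V)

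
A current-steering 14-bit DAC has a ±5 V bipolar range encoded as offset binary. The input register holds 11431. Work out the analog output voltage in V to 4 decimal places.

LSB = 10 V / 2^14 = 0.610 mV.
V_out = (−5) + 11431 × 0.000610352 V = 1.97693 V.

1.9769 V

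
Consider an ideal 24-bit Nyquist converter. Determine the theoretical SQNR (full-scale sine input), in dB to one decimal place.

146.2 dB

SNR ≈ 6.02·N + 1.76 dB = 6.02·24 + 1.76 = 146.24 dB.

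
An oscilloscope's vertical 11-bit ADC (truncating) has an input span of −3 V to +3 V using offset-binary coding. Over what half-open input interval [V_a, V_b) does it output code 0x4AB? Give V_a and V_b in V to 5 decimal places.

LSB = 6/2^11 = 2.930 mV.
Code 0x4AB = 1195 decimal.
V_a = V_low + 1195·LSB = 0.500977 V; V_b = V_low + 1196·LSB = 0.503906 V.

[0.50098 V, 0.50391 V)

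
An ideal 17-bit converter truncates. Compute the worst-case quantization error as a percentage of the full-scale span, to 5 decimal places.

0.00076 %

Truncating → worst-case error = 1 LSB = V_FS/2^17, so 100/131072 = 0.000762939 % of full scale.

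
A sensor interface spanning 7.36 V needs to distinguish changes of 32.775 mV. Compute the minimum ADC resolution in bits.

8 bits

Number of steps required ≥ 7.36 V / 32.775 mV = 224.56.
Need 2^N ≥ 224.56; 2^7 = 128, 2^8 = 256.
Minimum N = 8.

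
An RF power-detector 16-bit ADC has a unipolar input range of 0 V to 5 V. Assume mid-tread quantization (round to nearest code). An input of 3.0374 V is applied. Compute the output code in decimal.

code 39812

Full-scale span = 5 V; LSB = 5/2^16 = 76.29 µV.
(V_in − V_low)/LSB = (3.0374 − 0) / 7.62939e-05 = 39811.809.
So the output code is 39812.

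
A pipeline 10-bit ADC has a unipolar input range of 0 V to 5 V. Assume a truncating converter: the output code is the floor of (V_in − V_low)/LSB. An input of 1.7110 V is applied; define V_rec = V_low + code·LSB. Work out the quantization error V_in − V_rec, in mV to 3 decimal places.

LSB = 5/2^10 = 4.883 mV.
Scaled input = 350.4128 LSBs, so code = 350.
Code 350 maps back to 0 + 350×0.00488281 V = 1.7089844 V.
V_in − V_rec = 0.00201563 V = 2.016 mV.

2.016 mV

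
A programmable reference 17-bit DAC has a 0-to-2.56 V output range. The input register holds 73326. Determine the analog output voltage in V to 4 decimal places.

1.4321 V

LSB = 2.56 V / 2^17 = 19.53 µV.
V_out = 0 + 73326 × 1.95313e-05 V = 1.43215 V.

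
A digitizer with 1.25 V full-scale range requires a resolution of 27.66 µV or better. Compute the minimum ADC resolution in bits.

Number of steps required ≥ 1.25 V / 27.66 µV = 45191.61.
Need 2^N ≥ 45191.61; 2^15 = 32768, 2^16 = 65536.
Minimum N = 16.

16 bits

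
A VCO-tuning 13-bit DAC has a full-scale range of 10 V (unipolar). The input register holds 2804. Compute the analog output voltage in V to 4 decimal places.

LSB = 10 V / 2^13 = 1.221 mV.
V_out = 0 + 2804 × 0.0012207 V = 3.42285 V.

3.4229 V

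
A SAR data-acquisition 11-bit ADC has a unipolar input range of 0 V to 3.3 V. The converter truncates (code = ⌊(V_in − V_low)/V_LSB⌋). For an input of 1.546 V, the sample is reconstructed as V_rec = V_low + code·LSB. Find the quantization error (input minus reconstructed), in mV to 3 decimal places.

Step size: 3.3 V ÷ 2^11 = 1.611 mV.
Scaled input = 959.4570 LSBs, so code = 959.
V_rec = 0 + 959·0.00161133 = 1.5452637 V.
Difference: 0.000736328 V → 0.736 mV.

0.736 mV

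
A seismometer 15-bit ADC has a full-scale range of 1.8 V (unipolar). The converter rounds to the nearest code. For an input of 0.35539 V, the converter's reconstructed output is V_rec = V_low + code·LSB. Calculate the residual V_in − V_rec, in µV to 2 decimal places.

-17.71 µV

Step size: 1.8 V ÷ 2^15 = 54.93 µV.
Scaled input = 6469.6775 LSBs, so code = 6470.
Code 6470 maps back to 0 + 6470×5.49316e-05 V = 0.35540771 V.
V_in − V_rec = -1.77148e-05 V = -17.71 µV.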